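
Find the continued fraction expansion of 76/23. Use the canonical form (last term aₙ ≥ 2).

[3; 3, 3, 2]

76 = 3·23 + 7
23 = 3·7 + 2
7 = 3·2 + 1
2 = 2·1 + 0  (stop)
So 76/23 = [3; 3, 3, 2].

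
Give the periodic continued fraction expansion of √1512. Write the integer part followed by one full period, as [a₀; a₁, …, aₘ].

[38; 1, 7, 1, 1, 1, 7, 1, 76]

a₀ = ⌊√1512⌋ = 38.
With m₀=0, d₀=1 and mₖ₊₁ = dₖaₖ − mₖ, dₖ₊₁ = (n − mₖ₊₁²)/dₖ, aₖ₊₁ = ⌊(a₀+mₖ₊₁)/dₖ₊₁⌋:
  k=1: m=38, d=68, a=1
  k=2: m=30, d=9, a=7
  k=3: m=33, d=47, a=1
  k=4: m=14, d=28, a=1
  k=5: m=14, d=47, a=1
  k=6: m=33, d=9, a=7
  k=7: m=30, d=68, a=1
  k=8: m=38, d=1, a=76
d=1 and a=2a₀=76 at k=8, so the next step gives (m, d) = (38, 68) again — its k=1 value — and the period has length 8.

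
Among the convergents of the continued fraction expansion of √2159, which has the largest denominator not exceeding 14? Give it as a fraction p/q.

604/13

√2159 = [46; 2, 6, 1, 1, 1, 6, 2, 92, …] (period length 8).
Convergents:
  p_0/q_0 = 46/1
  p_1/q_1 = 93/2
  p_2/q_2 = 604/13
  p_3/q_3 = 697/15
q_2 = 13 ≤ 14 < 15 = q_3, so the answer is 604/13.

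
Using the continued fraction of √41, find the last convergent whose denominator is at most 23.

32/5

√41 = [6; 2, 2, 12, …] (period length 3).
Convergents:
  p_0/q_0 = 6/1
  p_1/q_1 = 13/2
  p_2/q_2 = 32/5
  p_3/q_3 = 397/62
q_2 = 5 ≤ 23 < 62 = q_3, so the answer is 32/5.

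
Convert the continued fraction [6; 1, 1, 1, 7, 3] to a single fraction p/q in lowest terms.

479/72

Fold from the inside: start with 3/1.
  7 + 1/3 = 22/3
  1 + 3/22 = 25/22
  1 + 22/25 = 47/25
  1 + 25/47 = 72/47
  6 + 47/72 = 479/72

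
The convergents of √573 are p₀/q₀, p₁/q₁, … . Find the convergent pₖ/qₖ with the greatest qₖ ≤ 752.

√573 = [23; 1, 14, 1, 46, …] (period length 4).
Convergents:
  p_0/q_0 = 23/1
  p_1/q_1 = 24/1
  p_2/q_2 = 359/15
  p_3/q_3 = 383/16
  p_4/q_4 = 17977/751
  p_5/q_5 = 18360/767
q_4 = 751 ≤ 752 < 767 = q_5, so the answer is 17977/751.

17977/751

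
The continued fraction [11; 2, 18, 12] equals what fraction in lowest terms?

5123/446

Fold from the inside: start with 12/1.
  18 + 1/12 = 217/12
  2 + 12/217 = 446/217
  11 + 217/446 = 5123/446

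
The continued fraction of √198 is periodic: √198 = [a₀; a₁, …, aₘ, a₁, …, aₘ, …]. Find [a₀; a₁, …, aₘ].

[14; 14, 28]

a₀ = ⌊√198⌋ = 14.
With m₀=0, d₀=1 and mₖ₊₁ = dₖaₖ − mₖ, dₖ₊₁ = (n − mₖ₊₁²)/dₖ, aₖ₊₁ = ⌊(a₀+mₖ₊₁)/dₖ₊₁⌋:
  k=1: m=14, d=2, a=14
  k=2: m=14, d=1, a=28
d=1 and a=2a₀=28 at k=2, so the next step gives (m, d) = (14, 2) again — its k=1 value — and the period has length 2.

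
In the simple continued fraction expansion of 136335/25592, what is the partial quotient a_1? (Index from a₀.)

136335 = 5·25592 + 8375   →  a_0 = 5
25592 = 3·8375 + 467   →  a_1 = 3

3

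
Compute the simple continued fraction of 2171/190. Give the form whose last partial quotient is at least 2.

2171 = 11×190 + 81
190 = 2×81 + 28
81 = 2×28 + 25
28 = 1×25 + 3
25 = 8×3 + 1
3 = 3×1 + 0  (stop)
So 2171/190 = [11; 2, 2, 1, 8, 3].

[11; 2, 2, 1, 8, 3]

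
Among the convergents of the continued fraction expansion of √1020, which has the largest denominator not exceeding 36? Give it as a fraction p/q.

511/16

√1020 = [31; 1, 14, 1, 62, …] (period length 4).
Convergents:
  p_0/q_0 = 31/1
  p_1/q_1 = 32/1
  p_2/q_2 = 479/15
  p_3/q_3 = 511/16
  p_4/q_4 = 32161/1007
q_3 = 16 ≤ 36 < 1007 = q_4, so the answer is 511/16.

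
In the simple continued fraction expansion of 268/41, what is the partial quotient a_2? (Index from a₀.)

268 = 6·41 + 22   →  a_0 = 6
41 = 1·22 + 19   →  a_1 = 1
22 = 1·19 + 3   →  a_2 = 1

1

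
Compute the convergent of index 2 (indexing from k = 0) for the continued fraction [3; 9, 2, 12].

59/19

Using pₖ = aₖpₖ₋₁ + pₖ₋₂, qₖ = aₖqₖ₋₁ + qₖ₋₂ (with p₋₁=1, p₋₂=0, q₋₁=0, q₋₂=1):
  k=0: a=3, p=3, q=1
  k=1: a=9, p=28, q=9
  k=2: a=2, p=59, q=19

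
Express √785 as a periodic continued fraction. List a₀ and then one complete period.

a₀ = ⌊√785⌋ = 28.

[28; 56]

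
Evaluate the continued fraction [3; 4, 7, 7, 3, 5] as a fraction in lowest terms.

11206/3457

Fold from the inside: start with 5/1.
  3 + 1/5 = 16/5
  7 + 5/16 = 117/16
  7 + 16/117 = 835/117
  4 + 117/835 = 3457/835
  3 + 835/3457 = 11206/3457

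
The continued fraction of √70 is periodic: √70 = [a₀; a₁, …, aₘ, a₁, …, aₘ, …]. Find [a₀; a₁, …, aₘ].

a₀ = ⌊√70⌋ = 8.
With m₀=0, d₀=1 and mₖ₊₁ = dₖaₖ − mₖ, dₖ₊₁ = (n − mₖ₊₁²)/dₖ, aₖ₊₁ = ⌊(a₀+mₖ₊₁)/dₖ₊₁⌋:
  k=1: m=8, d=6, a=2
  k=2: m=4, d=9, a=1
  k=3: m=5, d=5, a=2
  k=4: m=5, d=9, a=1
  k=5: m=4, d=6, a=2
  k=6: m=8, d=1, a=16
d=1 and a=2a₀=16 at k=6, so the next step gives (m, d) = (8, 6) again — its k=1 value — and the period has length 6.

[8; 2, 1, 2, 1, 2, 16]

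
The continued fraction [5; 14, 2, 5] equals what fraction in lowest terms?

806/159

Fold from the inside: start with 5/1.
  2 + 1/5 = 11/5
  14 + 5/11 = 159/11
  5 + 11/159 = 806/159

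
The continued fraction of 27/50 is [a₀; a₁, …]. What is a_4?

27 = 0·50 + 27   →  a_0 = 0
50 = 1·27 + 23   →  a_1 = 1
27 = 1·23 + 4   →  a_2 = 1
23 = 5·4 + 3   →  a_3 = 5
4 = 1·3 + 1   →  a_4 = 1

1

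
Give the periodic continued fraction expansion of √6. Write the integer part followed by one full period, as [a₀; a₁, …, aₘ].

[2; 2, 4]

a₀ = ⌊√6⌋ = 2.
With m₀=0, d₀=1 and mₖ₊₁ = dₖaₖ − mₖ, dₖ₊₁ = (n − mₖ₊₁²)/dₖ, aₖ₊₁ = ⌊(a₀+mₖ₊₁)/dₖ₊₁⌋:
  k=1: m=2, d=2, a=2
  k=2: m=2, d=1, a=4
d=1 and a=2a₀=4 at k=2, so the next step gives (m, d) = (2, 2) again — its k=1 value — and the period has length 2.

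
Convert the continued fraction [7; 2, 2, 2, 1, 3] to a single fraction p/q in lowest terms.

467/63

Fold from the inside: start with 3/1.
  1 + 1/3 = 4/3
  2 + 3/4 = 11/4
  2 + 4/11 = 26/11
  2 + 11/26 = 63/26
  7 + 26/63 = 467/63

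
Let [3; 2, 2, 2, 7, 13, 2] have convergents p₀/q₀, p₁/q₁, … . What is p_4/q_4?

Using pₖ = aₖpₖ₋₁ + pₖ₋₂, qₖ = aₖqₖ₋₁ + qₖ₋₂ (with p₋₁=1, p₋₂=0, q₋₁=0, q₋₂=1):
  k=0: a=3, p=3, q=1
  k=1: a=2, p=7, q=2
  k=2: a=2, p=17, q=5
  k=3: a=2, p=41, q=12
  k=4: a=7, p=304, q=89

304/89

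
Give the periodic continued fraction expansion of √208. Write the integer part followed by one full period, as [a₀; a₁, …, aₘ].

a₀ = ⌊√208⌋ = 14.
With m₀=0, d₀=1 and mₖ₊₁ = dₖaₖ − mₖ, dₖ₊₁ = (n − mₖ₊₁²)/dₖ, aₖ₊₁ = ⌊(a₀+mₖ₊₁)/dₖ₊₁⌋:
  k=1: m=14, d=12, a=2
  k=2: m=10, d=9, a=2
  k=3: m=8, d=16, a=1
  k=4: m=8, d=9, a=2
  k=5: m=10, d=12, a=2
  k=6: m=14, d=1, a=28
d=1 and a=2a₀=28 at k=6, so the next step gives (m, d) = (14, 12) again — its k=1 value — and the period has length 6.

[14; 2, 2, 1, 2, 2, 28]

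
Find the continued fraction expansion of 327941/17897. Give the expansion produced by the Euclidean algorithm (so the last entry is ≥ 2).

[18; 3, 11, 3, 7, 11, 2]

327941 = 18×17897 + 5795
17897 = 3×5795 + 512
5795 = 11×512 + 163
512 = 3×163 + 23
163 = 7×23 + 2
23 = 11×2 + 1
2 = 2×1 + 0  (stop)
So 327941/17897 = [18; 3, 11, 3, 7, 11, 2].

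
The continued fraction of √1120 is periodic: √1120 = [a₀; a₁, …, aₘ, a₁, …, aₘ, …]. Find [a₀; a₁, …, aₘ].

[33; 2, 6, 1, 15, 1, 6, 2, 66]

a₀ = ⌊√1120⌋ = 33.
With m₀=0, d₀=1 and mₖ₊₁ = dₖaₖ − mₖ, dₖ₊₁ = (n − mₖ₊₁²)/dₖ, aₖ₊₁ = ⌊(a₀+mₖ₊₁)/dₖ₊₁⌋:
  k=1: m=33, d=31, a=2
  k=2: m=29, d=9, a=6
  k=3: m=25, d=55, a=1
  k=4: m=30, d=4, a=15
  k=5: m=30, d=55, a=1
  k=6: m=25, d=9, a=6
  k=7: m=29, d=31, a=2
  k=8: m=33, d=1, a=66
d=1 and a=2a₀=66 at k=8, so the next step gives (m, d) = (33, 31) again — its k=1 value — and the period has length 8.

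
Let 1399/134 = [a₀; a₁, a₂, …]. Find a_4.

2

1399 = 10·134 + 59   →  a_0 = 10
134 = 2·59 + 16   →  a_1 = 2
59 = 3·16 + 11   →  a_2 = 3
16 = 1·11 + 5   →  a_3 = 1
11 = 2·5 + 1   →  a_4 = 2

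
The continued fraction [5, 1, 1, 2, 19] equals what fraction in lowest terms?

543/97

Fold from the inside: start with 19/1.
  2 + 1/19 = 39/19
  1 + 19/39 = 58/39
  1 + 39/58 = 97/58
  5 + 58/97 = 543/97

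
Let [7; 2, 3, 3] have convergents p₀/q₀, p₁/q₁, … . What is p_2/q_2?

Using pₖ = aₖpₖ₋₁ + pₖ₋₂, qₖ = aₖqₖ₋₁ + qₖ₋₂ (with p₋₁=1, p₋₂=0, q₋₁=0, q₋₂=1):
  k=0: a=7, p=7, q=1
  k=1: a=2, p=15, q=2
  k=2: a=3, p=52, q=7

52/7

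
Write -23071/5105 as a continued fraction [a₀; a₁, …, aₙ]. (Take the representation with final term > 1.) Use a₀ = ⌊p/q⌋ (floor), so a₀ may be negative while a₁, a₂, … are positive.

-23071 = -5*5105 + 2454
5105 = 2*2454 + 197
2454 = 12*197 + 90
197 = 2*90 + 17
90 = 5*17 + 5
17 = 3*5 + 2
5 = 2*2 + 1
2 = 2*1 + 0  (stop)
So -23071/5105 = [-5; 2, 12, 2, 5, 3, 2, 2].

[-5; 2, 12, 2, 5, 3, 2, 2]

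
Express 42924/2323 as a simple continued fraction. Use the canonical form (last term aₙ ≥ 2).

42924 = 18·2323 + 1110
2323 = 2·1110 + 103
1110 = 10·103 + 80
103 = 1·80 + 23
80 = 3·23 + 11
23 = 2·11 + 1
11 = 11·1 + 0  (stop)
So 42924/2323 = [18; 2, 10, 1, 3, 2, 11].

[18; 2, 10, 1, 3, 2, 11]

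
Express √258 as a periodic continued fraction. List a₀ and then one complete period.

[16; 16, 32]

a₀ = ⌊√258⌋ = 16.
With m₀=0, d₀=1 and mₖ₊₁ = dₖaₖ − mₖ, dₖ₊₁ = (n − mₖ₊₁²)/dₖ, aₖ₊₁ = ⌊(a₀+mₖ₊₁)/dₖ₊₁⌋:
  k=1: m=16, d=2, a=16
  k=2: m=16, d=1, a=32
d=1 and a=2a₀=32 at k=2, so the next step gives (m, d) = (16, 2) again — its k=1 value — and the period has length 2.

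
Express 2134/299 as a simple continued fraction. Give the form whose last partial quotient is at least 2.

[7; 7, 3, 2, 2, 2]

2134 = 7×299 + 41
299 = 7×41 + 12
41 = 3×12 + 5
12 = 2×5 + 2
5 = 2×2 + 1
2 = 2×1 + 0  (stop)
So 2134/299 = [7; 7, 3, 2, 2, 2].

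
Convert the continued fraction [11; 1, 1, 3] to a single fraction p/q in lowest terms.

Fold from the inside: start with 3/1.
  1 + 1/3 = 4/3
  1 + 3/4 = 7/4
  11 + 4/7 = 81/7

81/7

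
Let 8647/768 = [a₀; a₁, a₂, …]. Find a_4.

9

8647 = 11·768 + 199   →  a_0 = 11
768 = 3·199 + 171   →  a_1 = 3
199 = 1·171 + 28   →  a_2 = 1
171 = 6·28 + 3   →  a_3 = 6
28 = 9·3 + 1   →  a_4 = 9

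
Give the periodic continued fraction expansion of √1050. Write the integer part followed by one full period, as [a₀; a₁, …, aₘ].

[32; 2, 2, 10, 2, 2, 64]

a₀ = ⌊√1050⌋ = 32.
With m₀=0, d₀=1 and mₖ₊₁ = dₖaₖ − mₖ, dₖ₊₁ = (n − mₖ₊₁²)/dₖ, aₖ₊₁ = ⌊(a₀+mₖ₊₁)/dₖ₊₁⌋:
  k=1: m=32, d=26, a=2
  k=2: m=20, d=25, a=2
  k=3: m=30, d=6, a=10
  k=4: m=30, d=25, a=2
  k=5: m=20, d=26, a=2
  k=6: m=32, d=1, a=64
d=1 and a=2a₀=64 at k=6, so the next step gives (m, d) = (32, 26) again — its k=1 value — and the period has length 6.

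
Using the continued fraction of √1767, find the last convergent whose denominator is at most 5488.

√1767 = [42; 28, 84, …] (period length 2).
Convergents:
  p_0/q_0 = 42/1
  p_1/q_1 = 1177/28
  p_2/q_2 = 98910/2353
  p_3/q_3 = 2770657/65912
q_2 = 2353 ≤ 5488 < 65912 = q_3, so the answer is 98910/2353.

98910/2353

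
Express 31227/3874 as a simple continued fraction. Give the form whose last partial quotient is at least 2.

31227 = 8·3874 + 235
3874 = 16·235 + 114
235 = 2·114 + 7
114 = 16·7 + 2
7 = 3·2 + 1
2 = 2·1 + 0  (stop)
So 31227/3874 = [8; 16, 2, 16, 3, 2].

[8; 16, 2, 16, 3, 2]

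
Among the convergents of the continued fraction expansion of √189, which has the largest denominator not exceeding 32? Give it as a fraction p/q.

55/4

√189 = [13; 1, 2, 1, 26, …] (period length 4).
Convergents:
  p_0/q_0 = 13/1
  p_1/q_1 = 14/1
  p_2/q_2 = 41/3
  p_3/q_3 = 55/4
  p_4/q_4 = 1471/107
q_3 = 4 ≤ 32 < 107 = q_4, so the answer is 55/4.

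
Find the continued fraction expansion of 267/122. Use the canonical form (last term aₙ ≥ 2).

[2; 5, 3, 3, 2]

267 = 2·122 + 23
122 = 5·23 + 7
23 = 3·7 + 2
7 = 3·2 + 1
2 = 2·1 + 0  (stop)
So 267/122 = [2; 5, 3, 3, 2].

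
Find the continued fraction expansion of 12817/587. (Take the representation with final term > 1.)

12817 = 21×587 + 490
587 = 1×490 + 97
490 = 5×97 + 5
97 = 19×5 + 2
5 = 2×2 + 1
2 = 2×1 + 0  (stop)
So 12817/587 = [21; 1, 5, 19, 2, 2].

[21; 1, 5, 19, 2, 2]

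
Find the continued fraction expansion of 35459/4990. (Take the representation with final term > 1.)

35459 = 7·4990 + 529
4990 = 9·529 + 229
529 = 2·229 + 71
229 = 3·71 + 16
71 = 4·16 + 7
16 = 2·7 + 2
7 = 3·2 + 1
2 = 2·1 + 0  (stop)
So 35459/4990 = [7; 9, 2, 3, 4, 2, 3, 2].

[7; 9, 2, 3, 4, 2, 3, 2]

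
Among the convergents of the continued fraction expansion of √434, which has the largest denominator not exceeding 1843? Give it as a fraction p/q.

√434 = [20; 1, 4, 1, 40, …] (period length 4).
Convergents:
  p_0/q_0 = 20/1
  p_1/q_1 = 21/1
  p_2/q_2 = 104/5
  p_3/q_3 = 125/6
  p_4/q_4 = 5104/245
  p_5/q_5 = 5229/251
  p_6/q_6 = 26020/1249
  p_7/q_7 = 31249/1500
  p_8/q_8 = 1275980/61249
q_7 = 1500 ≤ 1843 < 61249 = q_8, so the answer is 31249/1500.

31249/1500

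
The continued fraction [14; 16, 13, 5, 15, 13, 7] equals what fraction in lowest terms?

Fold from the inside: start with 7/1.
  13 + 1/7 = 92/7
  15 + 7/92 = 1387/92
  5 + 92/1387 = 7027/1387
  13 + 1387/7027 = 92738/7027
  16 + 7027/92738 = 1490835/92738
  14 + 92738/1490835 = 20964428/1490835

20964428/1490835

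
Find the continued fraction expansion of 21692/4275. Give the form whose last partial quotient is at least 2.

[5; 13, 2, 17, 9]

21692 = 5*4275 + 317
4275 = 13*317 + 154
317 = 2*154 + 9
154 = 17*9 + 1
9 = 9*1 + 0  (stop)
So 21692/4275 = [5; 13, 2, 17, 9].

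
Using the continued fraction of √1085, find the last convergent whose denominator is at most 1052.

17919/544

√1085 = [32; 1, 15, 2, 15, 1, 64, …] (period length 6).
Convergents:
  p_0/q_0 = 32/1
  p_1/q_1 = 33/1
  p_2/q_2 = 527/16
  p_3/q_3 = 1087/33
  p_4/q_4 = 16832/511
  p_5/q_5 = 17919/544
  p_6/q_6 = 1163648/35327
q_5 = 544 ≤ 1052 < 35327 = q_6, so the answer is 17919/544.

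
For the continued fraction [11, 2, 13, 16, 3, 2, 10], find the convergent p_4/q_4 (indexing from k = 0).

15259/1329

Using pₖ = aₖpₖ₋₁ + pₖ₋₂, qₖ = aₖqₖ₋₁ + qₖ₋₂ (with p₋₁=1, p₋₂=0, q₋₁=0, q₋₂=1):
  k=0: a=11, p=11, q=1
  k=1: a=2, p=23, q=2
  k=2: a=13, p=310, q=27
  k=3: a=16, p=4983, q=434
  k=4: a=3, p=15259, q=1329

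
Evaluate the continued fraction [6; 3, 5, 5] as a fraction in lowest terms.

524/83

Fold from the inside: start with 5/1.
  5 + 1/5 = 26/5
  3 + 5/26 = 83/26
  6 + 26/83 = 524/83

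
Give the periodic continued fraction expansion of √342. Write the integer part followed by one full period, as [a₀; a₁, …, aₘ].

a₀ = ⌊√342⌋ = 18.

[18; 2, 36]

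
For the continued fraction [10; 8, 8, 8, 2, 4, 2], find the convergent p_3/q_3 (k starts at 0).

Using pₖ = aₖpₖ₋₁ + pₖ₋₂, qₖ = aₖqₖ₋₁ + qₖ₋₂ (with p₋₁=1, p₋₂=0, q₋₁=0, q₋₂=1):
  k=0: a=10, p=10, q=1
  k=1: a=8, p=81, q=8
  k=2: a=8, p=658, q=65
  k=3: a=8, p=5345, q=528

5345/528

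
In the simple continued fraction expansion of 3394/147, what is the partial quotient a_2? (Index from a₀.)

3

3394 = 23·147 + 13   →  a_0 = 23
147 = 11·13 + 4   →  a_1 = 11
13 = 3·4 + 1   →  a_2 = 3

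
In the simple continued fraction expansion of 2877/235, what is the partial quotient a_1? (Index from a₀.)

2877 = 12·235 + 57   →  a_0 = 12
235 = 4·57 + 7   →  a_1 = 4

4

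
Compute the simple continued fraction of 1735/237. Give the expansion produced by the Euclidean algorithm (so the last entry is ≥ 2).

1735 = 7*237 + 76
237 = 3*76 + 9
76 = 8*9 + 4
9 = 2*4 + 1
4 = 4*1 + 0  (stop)
So 1735/237 = [7; 3, 8, 2, 4].

[7; 3, 8, 2, 4]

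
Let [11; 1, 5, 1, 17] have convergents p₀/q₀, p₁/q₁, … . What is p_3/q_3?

Using pₖ = aₖpₖ₋₁ + pₖ₋₂, qₖ = aₖqₖ₋₁ + qₖ₋₂ (with p₋₁=1, p₋₂=0, q₋₁=0, q₋₂=1):
  k=0: a=11, p=11, q=1
  k=1: a=1, p=12, q=1
  k=2: a=5, p=71, q=6
  k=3: a=1, p=83, q=7

83/7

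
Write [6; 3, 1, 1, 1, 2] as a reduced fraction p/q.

182/29

Using pₖ = aₖpₖ₋₁ + pₖ₋₂ and qₖ = aₖqₖ₋₁ + qₖ₋₂:
  k=0: a=6, p=6, q=1
  k=1: a=3, p=19, q=3
  k=2: a=1, p=25, q=4
  k=3: a=1, p=44, q=7
  k=4: a=1, p=69, q=11
  k=5: a=2, p=182, q=29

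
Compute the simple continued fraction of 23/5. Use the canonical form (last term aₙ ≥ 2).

[4; 1, 1, 2]

23 = 4·5 + 3
5 = 1·3 + 2
3 = 1·2 + 1
2 = 2·1 + 0  (stop)
So 23/5 = [4; 1, 1, 2].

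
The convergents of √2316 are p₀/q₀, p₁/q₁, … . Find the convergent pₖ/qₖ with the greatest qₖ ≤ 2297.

37008/769

√2316 = [48; 8, 96, …] (period length 2).
Convergents:
  p_0/q_0 = 48/1
  p_1/q_1 = 385/8
  p_2/q_2 = 37008/769
  p_3/q_3 = 296449/6160
q_2 = 769 ≤ 2297 < 6160 = q_3, so the answer is 37008/769.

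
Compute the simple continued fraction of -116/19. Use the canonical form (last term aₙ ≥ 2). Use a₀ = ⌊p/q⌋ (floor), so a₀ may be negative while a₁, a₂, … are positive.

-116 = -7*19 + 17
19 = 1*17 + 2
17 = 8*2 + 1
2 = 2*1 + 0  (stop)
So -116/19 = [-7; 1, 8, 2].

[-7; 1, 8, 2]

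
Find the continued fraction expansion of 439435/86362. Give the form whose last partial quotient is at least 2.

[5; 11, 3, 15, 6, 13, 2]

439435 = 5×86362 + 7625
86362 = 11×7625 + 2487
7625 = 3×2487 + 164
2487 = 15×164 + 27
164 = 6×27 + 2
27 = 13×2 + 1
2 = 2×1 + 0  (stop)
So 439435/86362 = [5; 11, 3, 15, 6, 13, 2].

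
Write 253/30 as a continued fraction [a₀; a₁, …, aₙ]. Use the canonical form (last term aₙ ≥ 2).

[8; 2, 3, 4]

253 = 8*30 + 13
30 = 2*13 + 4
13 = 3*4 + 1
4 = 4*1 + 0  (stop)
So 253/30 = [8; 2, 3, 4].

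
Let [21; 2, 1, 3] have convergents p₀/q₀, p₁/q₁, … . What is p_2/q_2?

Using pₖ = aₖpₖ₋₁ + pₖ₋₂, qₖ = aₖqₖ₋₁ + qₖ₋₂ (with p₋₁=1, p₋₂=0, q₋₁=0, q₋₂=1):
  k=0: a=21, p=21, q=1
  k=1: a=2, p=43, q=2
  k=2: a=1, p=64, q=3

64/3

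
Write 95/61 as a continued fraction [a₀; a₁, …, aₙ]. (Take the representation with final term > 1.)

[1; 1, 1, 3, 1, 6]

95 = 1×61 + 34
61 = 1×34 + 27
34 = 1×27 + 7
27 = 3×7 + 6
7 = 1×6 + 1
6 = 6×1 + 0  (stop)
So 95/61 = [1; 1, 1, 3, 1, 6].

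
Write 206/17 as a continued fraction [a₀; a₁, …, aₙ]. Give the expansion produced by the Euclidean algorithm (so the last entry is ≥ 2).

[12; 8, 2]

206 = 12*17 + 2
17 = 8*2 + 1
2 = 2*1 + 0  (stop)
So 206/17 = [12; 8, 2].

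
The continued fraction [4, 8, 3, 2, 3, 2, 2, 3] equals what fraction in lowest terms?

15613/3789

Fold from the inside: start with 3/1.
  2 + 1/3 = 7/3
  2 + 3/7 = 17/7
  3 + 7/17 = 58/17
  2 + 17/58 = 133/58
  3 + 58/133 = 457/133
  8 + 133/457 = 3789/457
  4 + 457/3789 = 15613/3789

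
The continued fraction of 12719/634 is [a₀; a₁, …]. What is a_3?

12719 = 20·634 + 39   →  a_0 = 20
634 = 16·39 + 10   →  a_1 = 16
39 = 3·10 + 9   →  a_2 = 3
10 = 1·9 + 1   →  a_3 = 1

1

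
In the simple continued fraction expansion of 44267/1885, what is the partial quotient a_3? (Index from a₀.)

44267 = 23·1885 + 912   →  a_0 = 23
1885 = 2·912 + 61   →  a_1 = 2
912 = 14·61 + 58   →  a_2 = 14
61 = 1·58 + 3   →  a_3 = 1

1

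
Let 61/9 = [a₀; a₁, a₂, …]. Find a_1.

1

61 = 6·9 + 7   →  a_0 = 6
9 = 1·7 + 2   →  a_1 = 1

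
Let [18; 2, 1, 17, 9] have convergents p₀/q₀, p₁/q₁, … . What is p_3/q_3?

Using pₖ = aₖpₖ₋₁ + pₖ₋₂, qₖ = aₖqₖ₋₁ + qₖ₋₂ (with p₋₁=1, p₋₂=0, q₋₁=0, q₋₂=1):
  k=0: a=18, p=18, q=1
  k=1: a=2, p=37, q=2
  k=2: a=1, p=55, q=3
  k=3: a=17, p=972, q=53

972/53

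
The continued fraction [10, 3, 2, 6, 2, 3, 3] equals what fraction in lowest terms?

Fold from the inside: start with 3/1.
  3 + 1/3 = 10/3
  2 + 3/10 = 23/10
  6 + 10/23 = 148/23
  2 + 23/148 = 319/148
  3 + 148/319 = 1105/319
  10 + 319/1105 = 11369/1105

11369/1105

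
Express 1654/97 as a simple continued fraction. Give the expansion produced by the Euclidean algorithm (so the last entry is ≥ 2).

[17; 19, 2, 2]

1654 = 17·97 + 5
97 = 19·5 + 2
5 = 2·2 + 1
2 = 2·1 + 0  (stop)
So 1654/97 = [17; 19, 2, 2].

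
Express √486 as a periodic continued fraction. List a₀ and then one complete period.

[22; 22, 44]

a₀ = ⌊√486⌋ = 22.
With m₀=0, d₀=1 and mₖ₊₁ = dₖaₖ − mₖ, dₖ₊₁ = (n − mₖ₊₁²)/dₖ, aₖ₊₁ = ⌊(a₀+mₖ₊₁)/dₖ₊₁⌋:
  k=1: m=22, d=2, a=22
  k=2: m=22, d=1, a=44
d=1 and a=2a₀=44 at k=2, so the next step gives (m, d) = (22, 2) again — its k=1 value — and the period has length 2.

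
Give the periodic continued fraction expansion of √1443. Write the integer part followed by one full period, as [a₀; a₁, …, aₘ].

[37; 1, 74]

a₀ = ⌊√1443⌋ = 37.
With m₀=0, d₀=1 and mₖ₊₁ = dₖaₖ − mₖ, dₖ₊₁ = (n − mₖ₊₁²)/dₖ, aₖ₊₁ = ⌊(a₀+mₖ₊₁)/dₖ₊₁⌋:
  k=1: m=37, d=74, a=1
  k=2: m=37, d=1, a=74
d=1 and a=2a₀=74 at k=2, so the next step gives (m, d) = (37, 74) again — its k=1 value — and the period has length 2.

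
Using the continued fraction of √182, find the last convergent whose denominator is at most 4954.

√182 = [13; 2, 26, …] (period length 2).
Convergents:
  p_0/q_0 = 13/1
  p_1/q_1 = 27/2
  p_2/q_2 = 715/53
  p_3/q_3 = 1457/108
  p_4/q_4 = 38597/2861
  p_5/q_5 = 78651/5830
q_4 = 2861 ≤ 4954 < 5830 = q_5, so the answer is 38597/2861.

38597/2861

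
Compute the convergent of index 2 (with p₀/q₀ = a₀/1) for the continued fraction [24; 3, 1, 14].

97/4

Using pₖ = aₖpₖ₋₁ + pₖ₋₂, qₖ = aₖqₖ₋₁ + qₖ₋₂ (with p₋₁=1, p₋₂=0, q₋₁=0, q₋₂=1):
  k=0: a=24, p=24, q=1
  k=1: a=3, p=73, q=3
  k=2: a=1, p=97, q=4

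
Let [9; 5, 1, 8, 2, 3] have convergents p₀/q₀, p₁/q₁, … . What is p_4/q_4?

Using pₖ = aₖpₖ₋₁ + pₖ₋₂, qₖ = aₖqₖ₋₁ + qₖ₋₂ (with p₋₁=1, p₋₂=0, q₋₁=0, q₋₂=1):
  k=0: a=9, p=9, q=1
  k=1: a=5, p=46, q=5
  k=2: a=1, p=55, q=6
  k=3: a=8, p=486, q=53
  k=4: a=2, p=1027, q=112

1027/112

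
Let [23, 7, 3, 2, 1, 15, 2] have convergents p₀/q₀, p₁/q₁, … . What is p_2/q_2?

509/22

Using pₖ = aₖpₖ₋₁ + pₖ₋₂, qₖ = aₖqₖ₋₁ + qₖ₋₂ (with p₋₁=1, p₋₂=0, q₋₁=0, q₋₂=1):
  k=0: a=23, p=23, q=1
  k=1: a=7, p=162, q=7
  k=2: a=3, p=509, q=22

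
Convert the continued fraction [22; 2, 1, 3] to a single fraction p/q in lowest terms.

246/11

Using pₖ = aₖpₖ₋₁ + pₖ₋₂ and qₖ = aₖqₖ₋₁ + qₖ₋₂:
  k=0: a=22, p=22, q=1
  k=1: a=2, p=45, q=2
  k=2: a=1, p=67, q=3
  k=3: a=3, p=246, q=11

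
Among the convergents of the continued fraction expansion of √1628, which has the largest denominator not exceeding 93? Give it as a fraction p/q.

√1628 = [40; 2, 1, 6, 1, 2, 80, …] (period length 6).
Convergents:
  p_0/q_0 = 40/1
  p_1/q_1 = 81/2
  p_2/q_2 = 121/3
  p_3/q_3 = 807/20
  p_4/q_4 = 928/23
  p_5/q_5 = 2663/66
  p_6/q_6 = 213968/5303
q_5 = 66 ≤ 93 < 5303 = q_6, so the answer is 2663/66.

2663/66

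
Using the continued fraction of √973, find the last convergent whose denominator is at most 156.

1778/57

√973 = [31; 5, 5, 2, 8, 2, 5, 5, 62, …] (period length 8).
Convergents:
  p_0/q_0 = 31/1
  p_1/q_1 = 156/5
  p_2/q_2 = 811/26
  p_3/q_3 = 1778/57
  p_4/q_4 = 15035/482
q_3 = 57 ≤ 156 < 482 = q_4, so the answer is 1778/57.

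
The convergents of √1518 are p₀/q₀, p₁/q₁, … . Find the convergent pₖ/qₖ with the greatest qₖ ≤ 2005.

77962/2001

√1518 = [38; 1, 24, 1, 76, …] (period length 4).
Convergents:
  p_0/q_0 = 38/1
  p_1/q_1 = 39/1
  p_2/q_2 = 974/25
  p_3/q_3 = 1013/26
  p_4/q_4 = 77962/2001
  p_5/q_5 = 78975/2027
q_4 = 2001 ≤ 2005 < 2027 = q_5, so the answer is 77962/2001.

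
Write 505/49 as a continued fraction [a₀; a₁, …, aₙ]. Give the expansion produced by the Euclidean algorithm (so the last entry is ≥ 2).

505 = 10*49 + 15
49 = 3*15 + 4
15 = 3*4 + 3
4 = 1*3 + 1
3 = 3*1 + 0  (stop)
So 505/49 = [10; 3, 3, 1, 3].

[10; 3, 3, 1, 3]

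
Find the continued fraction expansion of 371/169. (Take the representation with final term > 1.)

371 = 2*169 + 33
169 = 5*33 + 4
33 = 8*4 + 1
4 = 4*1 + 0  (stop)
So 371/169 = [2; 5, 8, 4].

[2; 5, 8, 4]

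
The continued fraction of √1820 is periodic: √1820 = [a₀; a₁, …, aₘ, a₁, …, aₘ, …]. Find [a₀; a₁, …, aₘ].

a₀ = ⌊√1820⌋ = 42.

[42; 1, 1, 1, 20, 1, 1, 1, 84]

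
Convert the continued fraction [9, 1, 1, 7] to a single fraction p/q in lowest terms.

Using pₖ = aₖpₖ₋₁ + pₖ₋₂ and qₖ = aₖqₖ₋₁ + qₖ₋₂:
  k=0: a=9, p=9, q=1
  k=1: a=1, p=10, q=1
  k=2: a=1, p=19, q=2
  k=3: a=7, p=143, q=15

143/15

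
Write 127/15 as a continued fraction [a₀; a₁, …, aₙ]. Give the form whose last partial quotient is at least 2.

[8; 2, 7]

127 = 8×15 + 7
15 = 2×7 + 1
7 = 7×1 + 0  (stop)
So 127/15 = [8; 2, 7].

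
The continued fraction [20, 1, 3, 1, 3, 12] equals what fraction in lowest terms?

Using pₖ = aₖpₖ₋₁ + pₖ₋₂ and qₖ = aₖqₖ₋₁ + qₖ₋₂:
  k=0: a=20, p=20, q=1
  k=1: a=1, p=21, q=1
  k=2: a=3, p=83, q=4
  k=3: a=1, p=104, q=5
  k=4: a=3, p=395, q=19
  k=5: a=12, p=4844, q=233

4844/233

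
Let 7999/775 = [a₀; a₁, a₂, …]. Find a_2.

8

7999 = 10·775 + 249   →  a_0 = 10
775 = 3·249 + 28   →  a_1 = 3
249 = 8·28 + 25   →  a_2 = 8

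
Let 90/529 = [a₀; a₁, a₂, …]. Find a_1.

5

90 = 0·529 + 90   →  a_0 = 0
529 = 5·90 + 79   →  a_1 = 5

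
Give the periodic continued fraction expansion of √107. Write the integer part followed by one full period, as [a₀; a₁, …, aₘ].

a₀ = ⌊√107⌋ = 10.

[10; 2, 1, 9, 1, 2, 20]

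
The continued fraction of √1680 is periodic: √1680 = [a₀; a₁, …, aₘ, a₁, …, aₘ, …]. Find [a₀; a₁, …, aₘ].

a₀ = ⌊√1680⌋ = 40.
With m₀=0, d₀=1 and mₖ₊₁ = dₖaₖ − mₖ, dₖ₊₁ = (n − mₖ₊₁²)/dₖ, aₖ₊₁ = ⌊(a₀+mₖ₊₁)/dₖ₊₁⌋:
  k=1: m=40, d=80, a=1
  k=2: m=40, d=1, a=80
d=1 and a=2a₀=80 at k=2, so the next step gives (m, d) = (40, 80) again — its k=1 value — and the period has length 2.

[40; 1, 80]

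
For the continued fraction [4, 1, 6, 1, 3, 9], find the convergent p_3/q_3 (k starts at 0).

Using pₖ = aₖpₖ₋₁ + pₖ₋₂, qₖ = aₖqₖ₋₁ + qₖ₋₂ (with p₋₁=1, p₋₂=0, q₋₁=0, q₋₂=1):
  k=0: a=4, p=4, q=1
  k=1: a=1, p=5, q=1
  k=2: a=6, p=34, q=7
  k=3: a=1, p=39, q=8

39/8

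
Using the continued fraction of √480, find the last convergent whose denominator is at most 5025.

√480 = [21; 1, 9, 1, 42, …] (period length 4).
Convergents:
  p_0/q_0 = 21/1
  p_1/q_1 = 22/1
  p_2/q_2 = 219/10
  p_3/q_3 = 241/11
  p_4/q_4 = 10341/472
  p_5/q_5 = 10582/483
  p_6/q_6 = 105579/4819
  p_7/q_7 = 116161/5302
q_6 = 4819 ≤ 5025 < 5302 = q_7, so the answer is 105579/4819.

105579/4819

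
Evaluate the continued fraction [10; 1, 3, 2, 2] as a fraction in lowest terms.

Using pₖ = aₖpₖ₋₁ + pₖ₋₂ and qₖ = aₖqₖ₋₁ + qₖ₋₂:
  k=0: a=10, p=10, q=1
  k=1: a=1, p=11, q=1
  k=2: a=3, p=43, q=4
  k=3: a=2, p=97, q=9
  k=4: a=2, p=237, q=22

237/22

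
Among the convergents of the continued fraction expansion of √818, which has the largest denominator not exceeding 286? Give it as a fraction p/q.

√818 = [28; 1, 1, 1, 1, 56, …] (period length 5).
Convergents:
  p_0/q_0 = 28/1
  p_1/q_1 = 29/1
  p_2/q_2 = 57/2
  p_3/q_3 = 86/3
  p_4/q_4 = 143/5
  p_5/q_5 = 8094/283
  p_6/q_6 = 8237/288
q_5 = 283 ≤ 286 < 288 = q_6, so the answer is 8094/283.

8094/283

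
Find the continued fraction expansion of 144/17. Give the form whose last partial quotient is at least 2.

[8; 2, 8]

144 = 8·17 + 8
17 = 2·8 + 1
8 = 8·1 + 0  (stop)
So 144/17 = [8; 2, 8].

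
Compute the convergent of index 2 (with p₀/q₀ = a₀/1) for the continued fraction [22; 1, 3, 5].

91/4

Using pₖ = aₖpₖ₋₁ + pₖ₋₂, qₖ = aₖqₖ₋₁ + qₖ₋₂ (with p₋₁=1, p₋₂=0, q₋₁=0, q₋₂=1):
  k=0: a=22, p=22, q=1
  k=1: a=1, p=23, q=1
  k=2: a=3, p=91, q=4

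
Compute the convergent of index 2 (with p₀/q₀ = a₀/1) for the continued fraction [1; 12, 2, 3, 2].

Using pₖ = aₖpₖ₋₁ + pₖ₋₂, qₖ = aₖqₖ₋₁ + qₖ₋₂ (with p₋₁=1, p₋₂=0, q₋₁=0, q₋₂=1):
  k=0: a=1, p=1, q=1
  k=1: a=12, p=13, q=12
  k=2: a=2, p=27, q=25

27/25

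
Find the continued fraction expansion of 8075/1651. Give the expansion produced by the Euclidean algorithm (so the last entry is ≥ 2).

[4; 1, 8, 5, 1, 4, 6]

8075 = 4×1651 + 1471
1651 = 1×1471 + 180
1471 = 8×180 + 31
180 = 5×31 + 25
31 = 1×25 + 6
25 = 4×6 + 1
6 = 6×1 + 0  (stop)
So 8075/1651 = [4; 1, 8, 5, 1, 4, 6].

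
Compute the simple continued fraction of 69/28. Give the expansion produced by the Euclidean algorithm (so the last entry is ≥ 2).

69 = 2×28 + 13
28 = 2×13 + 2
13 = 6×2 + 1
2 = 2×1 + 0  (stop)
So 69/28 = [2; 2, 6, 2].

[2; 2, 6, 2]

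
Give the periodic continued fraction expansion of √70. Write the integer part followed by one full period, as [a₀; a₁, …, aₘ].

[8; 2, 1, 2, 1, 2, 16]

a₀ = ⌊√70⌋ = 8.
With m₀=0, d₀=1 and mₖ₊₁ = dₖaₖ − mₖ, dₖ₊₁ = (n − mₖ₊₁²)/dₖ, aₖ₊₁ = ⌊(a₀+mₖ₊₁)/dₖ₊₁⌋:
  k=1: m=8, d=6, a=2
  k=2: m=4, d=9, a=1
  k=3: m=5, d=5, a=2
  k=4: m=5, d=9, a=1
  k=5: m=4, d=6, a=2
  k=6: m=8, d=1, a=16
d=1 and a=2a₀=16 at k=6, so the next step gives (m, d) = (8, 6) again — its k=1 value — and the period has length 6.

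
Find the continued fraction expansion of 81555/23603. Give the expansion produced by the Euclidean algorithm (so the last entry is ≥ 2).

81555 = 3*23603 + 10746
23603 = 2*10746 + 2111
10746 = 5*2111 + 191
2111 = 11*191 + 10
191 = 19*10 + 1
10 = 10*1 + 0  (stop)
So 81555/23603 = [3; 2, 5, 11, 19, 10].

[3; 2, 5, 11, 19, 10]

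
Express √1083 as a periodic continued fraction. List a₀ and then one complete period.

a₀ = ⌊√1083⌋ = 32.
With m₀=0, d₀=1 and mₖ₊₁ = dₖaₖ − mₖ, dₖ₊₁ = (n − mₖ₊₁²)/dₖ, aₖ₊₁ = ⌊(a₀+mₖ₊₁)/dₖ₊₁⌋:
  k=1: m=32, d=59, a=1
  k=2: m=27, d=6, a=9
  k=3: m=27, d=59, a=1
  k=4: m=32, d=1, a=64
d=1 and a=2a₀=64 at k=4, so the next step gives (m, d) = (32, 59) again — its k=1 value — and the period has length 4.

[32; 1, 9, 1, 64]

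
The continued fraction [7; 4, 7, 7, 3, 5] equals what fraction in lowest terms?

Fold from the inside: start with 5/1.
  3 + 1/5 = 16/5
  7 + 5/16 = 117/16
  7 + 16/117 = 835/117
  4 + 117/835 = 3457/835
  7 + 835/3457 = 25034/3457

25034/3457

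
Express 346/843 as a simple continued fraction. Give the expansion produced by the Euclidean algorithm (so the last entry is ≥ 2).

[0; 2, 2, 3, 2, 3, 6]

346 = 0*843 + 346
843 = 2*346 + 151
346 = 2*151 + 44
151 = 3*44 + 19
44 = 2*19 + 6
19 = 3*6 + 1
6 = 6*1 + 0  (stop)
So 346/843 = [0; 2, 2, 3, 2, 3, 6].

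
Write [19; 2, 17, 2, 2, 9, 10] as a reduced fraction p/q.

331438/17009

Using pₖ = aₖpₖ₋₁ + pₖ₋₂ and qₖ = aₖqₖ₋₁ + qₖ₋₂:
  k=0: a=19, p=19, q=1
  k=1: a=2, p=39, q=2
  k=2: a=17, p=682, q=35
  k=3: a=2, p=1403, q=72
  k=4: a=2, p=3488, q=179
  k=5: a=9, p=32795, q=1683
  k=6: a=10, p=331438, q=17009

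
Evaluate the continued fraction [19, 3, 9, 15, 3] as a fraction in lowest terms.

Fold from the inside: start with 3/1.
  15 + 1/3 = 46/3
  9 + 3/46 = 417/46
  3 + 46/417 = 1297/417
  19 + 417/1297 = 25060/1297

25060/1297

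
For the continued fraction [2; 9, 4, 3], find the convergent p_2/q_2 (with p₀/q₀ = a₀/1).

78/37

Using pₖ = aₖpₖ₋₁ + pₖ₋₂, qₖ = aₖqₖ₋₁ + qₖ₋₂ (with p₋₁=1, p₋₂=0, q₋₁=0, q₋₂=1):
  k=0: a=2, p=2, q=1
  k=1: a=9, p=19, q=9
  k=2: a=4, p=78, q=37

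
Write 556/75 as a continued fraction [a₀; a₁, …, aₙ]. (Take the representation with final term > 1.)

556 = 7·75 + 31
75 = 2·31 + 13
31 = 2·13 + 5
13 = 2·5 + 3
5 = 1·3 + 2
3 = 1·2 + 1
2 = 2·1 + 0  (stop)
So 556/75 = [7; 2, 2, 2, 1, 1, 2].

[7; 2, 2, 2, 1, 1, 2]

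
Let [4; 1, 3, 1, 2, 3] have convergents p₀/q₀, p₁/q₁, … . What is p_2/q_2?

Using pₖ = aₖpₖ₋₁ + pₖ₋₂, qₖ = aₖqₖ₋₁ + qₖ₋₂ (with p₋₁=1, p₋₂=0, q₋₁=0, q₋₂=1):
  k=0: a=4, p=4, q=1
  k=1: a=1, p=5, q=1
  k=2: a=3, p=19, q=4

19/4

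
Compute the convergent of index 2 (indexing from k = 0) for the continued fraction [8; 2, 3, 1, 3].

59/7

Using pₖ = aₖpₖ₋₁ + pₖ₋₂, qₖ = aₖqₖ₋₁ + qₖ₋₂ (with p₋₁=1, p₋₂=0, q₋₁=0, q₋₂=1):
  k=0: a=8, p=8, q=1
  k=1: a=2, p=17, q=2
  k=2: a=3, p=59, q=7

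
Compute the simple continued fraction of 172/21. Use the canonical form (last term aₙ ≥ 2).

172 = 8·21 + 4
21 = 5·4 + 1
4 = 4·1 + 0  (stop)
So 172/21 = [8; 5, 4].

[8; 5, 4]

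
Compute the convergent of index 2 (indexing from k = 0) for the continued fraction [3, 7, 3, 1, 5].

Using pₖ = aₖpₖ₋₁ + pₖ₋₂, qₖ = aₖqₖ₋₁ + qₖ₋₂ (with p₋₁=1, p₋₂=0, q₋₁=0, q₋₂=1):
  k=0: a=3, p=3, q=1
  k=1: a=7, p=22, q=7
  k=2: a=3, p=69, q=22

69/22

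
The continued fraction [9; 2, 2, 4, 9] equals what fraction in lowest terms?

Using pₖ = aₖpₖ₋₁ + pₖ₋₂ and qₖ = aₖqₖ₋₁ + qₖ₋₂:
  k=0: a=9, p=9, q=1
  k=1: a=2, p=19, q=2
  k=2: a=2, p=47, q=5
  k=3: a=4, p=207, q=22
  k=4: a=9, p=1910, q=203

1910/203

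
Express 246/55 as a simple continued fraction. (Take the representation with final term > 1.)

[4; 2, 8, 1, 2]

246 = 4*55 + 26
55 = 2*26 + 3
26 = 8*3 + 2
3 = 1*2 + 1
2 = 2*1 + 0  (stop)
So 246/55 = [4; 2, 8, 1, 2].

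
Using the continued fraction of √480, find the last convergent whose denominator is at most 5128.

√480 = [21; 1, 9, 1, 42, …] (period length 4).
Convergents:
  p_0/q_0 = 21/1
  p_1/q_1 = 22/1
  p_2/q_2 = 219/10
  p_3/q_3 = 241/11
  p_4/q_4 = 10341/472
  p_5/q_5 = 10582/483
  p_6/q_6 = 105579/4819
  p_7/q_7 = 116161/5302
q_6 = 4819 ≤ 5128 < 5302 = q_7, so the answer is 105579/4819.

105579/4819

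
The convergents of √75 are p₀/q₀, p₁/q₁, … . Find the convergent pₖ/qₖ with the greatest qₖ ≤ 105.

892/103

√75 = [8; 1, 1, 1, 16, …] (period length 4).
Convergents:
  p_0/q_0 = 8/1
  p_1/q_1 = 9/1
  p_2/q_2 = 17/2
  p_3/q_3 = 26/3
  p_4/q_4 = 433/50
  p_5/q_5 = 459/53
  p_6/q_6 = 892/103
  p_7/q_7 = 1351/156
q_6 = 103 ≤ 105 < 156 = q_7, so the answer is 892/103.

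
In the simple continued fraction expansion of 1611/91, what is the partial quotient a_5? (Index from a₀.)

1611 = 17·91 + 64   →  a_0 = 17
91 = 1·64 + 27   →  a_1 = 1
64 = 2·27 + 10   →  a_2 = 2
27 = 2·10 + 7   →  a_3 = 2
10 = 1·7 + 3   →  a_4 = 1
7 = 2·3 + 1   →  a_5 = 2

2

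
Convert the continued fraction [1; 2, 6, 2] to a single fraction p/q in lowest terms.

Using pₖ = aₖpₖ₋₁ + pₖ₋₂ and qₖ = aₖqₖ₋₁ + qₖ₋₂:
  k=0: a=1, p=1, q=1
  k=1: a=2, p=3, q=2
  k=2: a=6, p=19, q=13
  k=3: a=2, p=41, q=28

41/28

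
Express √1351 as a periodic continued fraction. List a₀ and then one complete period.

a₀ = ⌊√1351⌋ = 36.
With m₀=0, d₀=1 and mₖ₊₁ = dₖaₖ − mₖ, dₖ₊₁ = (n − mₖ₊₁²)/dₖ, aₖ₊₁ = ⌊(a₀+mₖ₊₁)/dₖ₊₁⌋:
  k=1: m=36, d=55, a=1
  k=2: m=19, d=18, a=3
  k=3: m=35, d=7, a=10
  k=4: m=35, d=18, a=3
  k=5: m=19, d=55, a=1
  k=6: m=36, d=1, a=72
d=1 and a=2a₀=72 at k=6, so the next step gives (m, d) = (36, 55) again — its k=1 value — and the period has length 6.

[36; 1, 3, 10, 3, 1, 72]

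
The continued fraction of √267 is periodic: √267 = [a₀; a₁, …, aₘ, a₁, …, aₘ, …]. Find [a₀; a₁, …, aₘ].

a₀ = ⌊√267⌋ = 16.
With m₀=0, d₀=1 and mₖ₊₁ = dₖaₖ − mₖ, dₖ₊₁ = (n − mₖ₊₁²)/dₖ, aₖ₊₁ = ⌊(a₀+mₖ₊₁)/dₖ₊₁⌋:
  k=1: m=16, d=11, a=2
  k=2: m=6, d=21, a=1
  k=3: m=15, d=2, a=15
  k=4: m=15, d=21, a=1
  k=5: m=6, d=11, a=2
  k=6: m=16, d=1, a=32
d=1 and a=2a₀=32 at k=6, so the next step gives (m, d) = (16, 11) again — its k=1 value — and the period has length 6.

[16; 2, 1, 15, 1, 2, 32]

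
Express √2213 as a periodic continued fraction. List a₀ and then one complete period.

[47; 23, 1, 1, 23, 94]

a₀ = ⌊√2213⌋ = 47.
With m₀=0, d₀=1 and mₖ₊₁ = dₖaₖ − mₖ, dₖ₊₁ = (n − mₖ₊₁²)/dₖ, aₖ₊₁ = ⌊(a₀+mₖ₊₁)/dₖ₊₁⌋:
  k=1: m=47, d=4, a=23
  k=2: m=45, d=47, a=1
  k=3: m=2, d=47, a=1
  k=4: m=45, d=4, a=23
  k=5: m=47, d=1, a=94
d=1 and a=2a₀=94 at k=5, so the next step gives (m, d) = (47, 4) again — its k=1 value — and the period has length 5.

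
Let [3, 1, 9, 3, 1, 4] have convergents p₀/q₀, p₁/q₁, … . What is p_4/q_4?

Using pₖ = aₖpₖ₋₁ + pₖ₋₂, qₖ = aₖqₖ₋₁ + qₖ₋₂ (with p₋₁=1, p₋₂=0, q₋₁=0, q₋₂=1):
  k=0: a=3, p=3, q=1
  k=1: a=1, p=4, q=1
  k=2: a=9, p=39, q=10
  k=3: a=3, p=121, q=31
  k=4: a=1, p=160, q=41

160/41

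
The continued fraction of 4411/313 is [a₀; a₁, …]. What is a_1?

4411 = 14·313 + 29   →  a_0 = 14
313 = 10·29 + 23   →  a_1 = 10

10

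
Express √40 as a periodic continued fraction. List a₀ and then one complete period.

[6; 3, 12]

a₀ = ⌊√40⌋ = 6.
With m₀=0, d₀=1 and mₖ₊₁ = dₖaₖ − mₖ, dₖ₊₁ = (n − mₖ₊₁²)/dₖ, aₖ₊₁ = ⌊(a₀+mₖ₊₁)/dₖ₊₁⌋:
  k=1: m=6, d=4, a=3
  k=2: m=6, d=1, a=12
d=1 and a=2a₀=12 at k=2, so the next step gives (m, d) = (6, 4) again — its k=1 value — and the period has length 2.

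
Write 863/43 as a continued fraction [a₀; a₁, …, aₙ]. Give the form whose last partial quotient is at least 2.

[20; 14, 3]

863 = 20×43 + 3
43 = 14×3 + 1
3 = 3×1 + 0  (stop)
So 863/43 = [20; 14, 3].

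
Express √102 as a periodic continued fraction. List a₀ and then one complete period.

[10; 10, 20]

a₀ = ⌊√102⌋ = 10.
With m₀=0, d₀=1 and mₖ₊₁ = dₖaₖ − mₖ, dₖ₊₁ = (n − mₖ₊₁²)/dₖ, aₖ₊₁ = ⌊(a₀+mₖ₊₁)/dₖ₊₁⌋:
  k=1: m=10, d=2, a=10
  k=2: m=10, d=1, a=20
d=1 and a=2a₀=20 at k=2, so the next step gives (m, d) = (10, 2) again — its k=1 value — and the period has length 2.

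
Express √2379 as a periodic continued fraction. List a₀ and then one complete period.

[48; 1, 3, 2, 3, 1, 96]

a₀ = ⌊√2379⌋ = 48.
With m₀=0, d₀=1 and mₖ₊₁ = dₖaₖ − mₖ, dₖ₊₁ = (n − mₖ₊₁²)/dₖ, aₖ₊₁ = ⌊(a₀+mₖ₊₁)/dₖ₊₁⌋:
  k=1: m=48, d=75, a=1
  k=2: m=27, d=22, a=3
  k=3: m=39, d=39, a=2
  k=4: m=39, d=22, a=3
  k=5: m=27, d=75, a=1
  k=6: m=48, d=1, a=96
d=1 and a=2a₀=96 at k=6, so the next step gives (m, d) = (48, 75) again — its k=1 value — and the period has length 6.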